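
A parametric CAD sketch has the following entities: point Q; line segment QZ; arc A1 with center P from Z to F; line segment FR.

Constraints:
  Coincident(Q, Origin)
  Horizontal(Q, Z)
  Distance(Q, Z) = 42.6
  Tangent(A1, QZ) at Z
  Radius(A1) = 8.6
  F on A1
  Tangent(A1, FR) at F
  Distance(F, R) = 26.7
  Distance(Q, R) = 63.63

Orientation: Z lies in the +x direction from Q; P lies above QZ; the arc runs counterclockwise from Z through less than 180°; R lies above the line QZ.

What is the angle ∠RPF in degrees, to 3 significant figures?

72.1°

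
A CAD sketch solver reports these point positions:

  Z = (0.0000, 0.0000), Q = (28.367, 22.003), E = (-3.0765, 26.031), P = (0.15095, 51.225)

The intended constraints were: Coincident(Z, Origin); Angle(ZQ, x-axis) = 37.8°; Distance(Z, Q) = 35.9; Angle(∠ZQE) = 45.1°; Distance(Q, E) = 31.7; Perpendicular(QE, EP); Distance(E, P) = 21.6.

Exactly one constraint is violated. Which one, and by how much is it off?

Distance(E, P) = 21.6 — off by 3.80.

Z = (0.00, 0.00) ✓; ZQ at 37.80° ✓; |ZQ| = 35.90 ✓; ∠ZQE = 45.10° ✓; |QE| = 31.70 ✓; ∠(QE, EP) = 90.00° ✓; |EP| = 25.40 ✗.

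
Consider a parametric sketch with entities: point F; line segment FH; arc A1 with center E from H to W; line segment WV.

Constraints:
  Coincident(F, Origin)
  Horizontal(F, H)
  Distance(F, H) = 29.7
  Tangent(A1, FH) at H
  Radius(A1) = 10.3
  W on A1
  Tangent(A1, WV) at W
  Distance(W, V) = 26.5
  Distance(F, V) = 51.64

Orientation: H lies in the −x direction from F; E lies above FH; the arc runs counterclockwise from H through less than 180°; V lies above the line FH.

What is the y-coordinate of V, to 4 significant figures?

38.30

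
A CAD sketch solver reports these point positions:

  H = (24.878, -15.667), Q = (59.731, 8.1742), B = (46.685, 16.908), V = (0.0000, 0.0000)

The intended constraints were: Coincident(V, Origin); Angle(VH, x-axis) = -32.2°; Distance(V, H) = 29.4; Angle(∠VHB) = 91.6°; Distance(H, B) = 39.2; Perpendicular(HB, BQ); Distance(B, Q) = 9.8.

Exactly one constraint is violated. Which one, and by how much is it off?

Distance(B, Q) = 9.8 — off by 5.90.

V = (0.00, 0.00) ✓; VH at -32.20° ✓; |VH| = 29.40 ✓; ∠VHB = 91.60° ✓; |HB| = 39.20 ✓; ∠(HB, BQ) = 90.00° ✓; |BQ| = 15.70 ✗.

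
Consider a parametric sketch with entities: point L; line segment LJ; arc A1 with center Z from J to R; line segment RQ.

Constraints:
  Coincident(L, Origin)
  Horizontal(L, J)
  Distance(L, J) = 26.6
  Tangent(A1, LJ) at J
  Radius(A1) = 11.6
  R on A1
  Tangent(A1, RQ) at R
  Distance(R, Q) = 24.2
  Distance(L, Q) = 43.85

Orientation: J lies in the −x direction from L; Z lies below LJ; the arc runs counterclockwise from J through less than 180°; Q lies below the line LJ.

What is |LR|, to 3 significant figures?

40.4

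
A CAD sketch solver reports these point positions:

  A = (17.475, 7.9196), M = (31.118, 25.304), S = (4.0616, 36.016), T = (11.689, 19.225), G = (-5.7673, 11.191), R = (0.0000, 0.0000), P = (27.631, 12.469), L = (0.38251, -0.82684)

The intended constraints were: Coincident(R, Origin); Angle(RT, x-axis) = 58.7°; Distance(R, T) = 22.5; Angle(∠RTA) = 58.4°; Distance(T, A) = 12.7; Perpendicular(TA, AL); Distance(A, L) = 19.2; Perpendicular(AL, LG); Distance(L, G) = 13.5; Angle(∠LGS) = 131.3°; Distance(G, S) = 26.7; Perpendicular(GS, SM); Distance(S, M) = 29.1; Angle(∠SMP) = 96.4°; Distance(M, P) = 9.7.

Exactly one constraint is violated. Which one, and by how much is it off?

Distance(M, P) = 9.7 — off by 3.60.

R = (0.00, 0.00) ✓; RT at 58.70° ✓; |RT| = 22.50 ✓; ∠RTA = 58.40° ✓; |TA| = 12.70 ✓; ∠(TA, AL) = 90.00° ✓; |AL| = 19.20 ✓; ∠(AL, LG) = 90.00° ✓; |LG| = 13.50 ✓; ∠LGS = 131.3° ✓; |GS| = 26.70 ✓; ∠(GS, SM) = 90.00° ✓; |SM| = 29.10 ✓; ∠SMP = 96.40° ✓; |MP| = 13.30 ✗.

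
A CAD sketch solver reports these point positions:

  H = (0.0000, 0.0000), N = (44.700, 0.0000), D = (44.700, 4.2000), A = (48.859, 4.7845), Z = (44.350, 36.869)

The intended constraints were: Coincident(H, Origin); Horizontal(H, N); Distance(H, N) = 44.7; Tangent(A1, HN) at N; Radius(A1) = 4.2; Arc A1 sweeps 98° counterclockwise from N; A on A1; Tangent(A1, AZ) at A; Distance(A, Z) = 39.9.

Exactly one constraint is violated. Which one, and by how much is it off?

Distance(A, Z) = 39.9 — off by 7.50.

H = (0.00, 0.00) ✓; H.y = 0.00, N.y = 0.00 ✓; |HN| = 44.70 ✓; ∠(DN, NH) = 90.00° ✓; |DN| = 4.200 ✓; bearing(D→A) − bearing(D→N) = 98.00° ✓; |DA| = 4.200 ✓; ∠(DA, AZ) = 90.00° ✓; |AZ| = 32.40 ✗.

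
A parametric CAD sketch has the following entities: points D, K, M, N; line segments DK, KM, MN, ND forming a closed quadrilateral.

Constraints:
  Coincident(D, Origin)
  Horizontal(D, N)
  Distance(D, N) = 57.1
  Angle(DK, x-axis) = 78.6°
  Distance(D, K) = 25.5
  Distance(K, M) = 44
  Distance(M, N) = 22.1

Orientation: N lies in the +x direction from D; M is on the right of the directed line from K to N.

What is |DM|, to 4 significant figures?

36.48

D is at the origin; D and N share the same y with |DN| = 57.1 and N in +x, so N = (57.1, 0). DK runs at 78.6° with |DK| = 25.5, so K = (5.040, 25.00). M is determined by |KM| = 44.0 and |MN| = 22.1 together: it lies at the intersection of circle(K, 44.0) and circle(N, 22.1). With |KN| = 57.75, the foot of the radical line on KN is 41.41 from K and the perpendicular offset is √(44.0² − 41.41²) = 14.88. Taking the right-of-KN solution: M = (35.93, -6.339).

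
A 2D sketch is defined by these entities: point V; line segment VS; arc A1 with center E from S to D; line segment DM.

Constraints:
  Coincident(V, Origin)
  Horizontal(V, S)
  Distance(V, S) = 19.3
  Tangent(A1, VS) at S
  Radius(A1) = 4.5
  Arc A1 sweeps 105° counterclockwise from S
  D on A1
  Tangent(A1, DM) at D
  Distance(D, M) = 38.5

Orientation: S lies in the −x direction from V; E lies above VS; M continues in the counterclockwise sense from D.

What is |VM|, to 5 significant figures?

49.571

V is at the origin; VS is horizontal with |VS| = 19.3 and S on the −x side, so S = (-19.300, 0.0000). Tangency of A1 to VS means the radius ES is perpendicular to VS, so E = S + (0, 4.5) = (-19.300, 4.5000). On A1, S sits at bearing -90° from E; a 105° counterclockwise sweep puts D at bearing 15°, so D = E + 4.5·(cos 15°, sin 15°) = (-14.953, 5.6647). The tangent condition forces ED to be normal to DM, so DM runs along (−sin 15°, cos 15°); with |DM| = 38.5, M = (-24.918, 42.853). Then |VM| = |M − V| = 49.571.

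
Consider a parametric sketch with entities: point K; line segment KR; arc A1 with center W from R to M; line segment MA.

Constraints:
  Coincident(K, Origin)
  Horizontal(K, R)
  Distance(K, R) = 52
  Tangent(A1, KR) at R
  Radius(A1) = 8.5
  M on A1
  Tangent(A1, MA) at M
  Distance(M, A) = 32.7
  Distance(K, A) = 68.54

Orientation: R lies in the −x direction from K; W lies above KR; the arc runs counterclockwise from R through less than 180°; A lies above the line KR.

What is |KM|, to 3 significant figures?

45.3

K is at the origin; KR is horizontal with |KR| = 52.0 and R on the −x side, so R = (-52.0, 0.00). A1 meets KR tangentially, so WR is at right angles to KR, so W = R + (0, 8.5) = (-52.0, 8.50). Since WM ⟂ MA (tangency), |WA| = √(8.5² + 32.7²) = 33.8 regardless of where M sits on A1. So A lies on both circle(K, 68.54) and circle(W, 33.8); the above-KR intersection is A = (-54.0, 42.2). M is the foot of the tangent from A: M = (-43.9, 11.1).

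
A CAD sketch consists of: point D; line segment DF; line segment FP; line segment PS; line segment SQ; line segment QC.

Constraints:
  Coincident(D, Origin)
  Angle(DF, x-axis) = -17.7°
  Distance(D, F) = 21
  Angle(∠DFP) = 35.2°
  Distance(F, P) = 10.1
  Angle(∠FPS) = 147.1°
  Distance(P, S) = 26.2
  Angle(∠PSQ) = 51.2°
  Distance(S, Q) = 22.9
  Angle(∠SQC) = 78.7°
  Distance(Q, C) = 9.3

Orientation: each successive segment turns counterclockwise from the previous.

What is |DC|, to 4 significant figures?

7.938

D is at the origin; DF runs at -17.7° with length 21.0, so F = (20.01, -6.385). ∠DFP = 35.2° gives FP at 127.1° from the x-axis; with |FP| = 10.1, P = (13.91, 1.671). ∠FPS = 147.1° gives PS at 160.0° from the x-axis; with |PS| = 26.2, S = (-10.71, 10.63). ∠PSQ = 51.2° gives SQ at -71.20° from the x-axis; with |SQ| = 22.9, Q = (-3.327, -11.05). ∠SQC = 78.7° gives QC at 30.10° from the x-axis; with |QC| = 9.3, C = (4.719, -6.382). Then |DC| = |C − D| = 7.938.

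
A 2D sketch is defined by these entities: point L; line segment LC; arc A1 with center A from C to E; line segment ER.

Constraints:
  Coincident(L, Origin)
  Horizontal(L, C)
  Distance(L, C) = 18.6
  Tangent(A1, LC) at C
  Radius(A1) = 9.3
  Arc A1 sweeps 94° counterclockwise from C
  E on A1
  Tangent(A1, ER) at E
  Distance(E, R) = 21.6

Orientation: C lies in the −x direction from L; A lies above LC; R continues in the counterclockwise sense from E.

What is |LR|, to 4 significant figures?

33.31

On A1, C sits at bearing -90° from A; a 94° counterclockwise sweep puts E at bearing 4°, so E = A + 9.3·(cos 4°, sin 4°) = (-9.323, 9.949). The tangent condition forces AE to be normal to ER, so ER runs along (−sin 4°, cos 4°); with |ER| = 21.6, R = (-10.83, 31.50). Then |LR| = |R − L| = 33.31.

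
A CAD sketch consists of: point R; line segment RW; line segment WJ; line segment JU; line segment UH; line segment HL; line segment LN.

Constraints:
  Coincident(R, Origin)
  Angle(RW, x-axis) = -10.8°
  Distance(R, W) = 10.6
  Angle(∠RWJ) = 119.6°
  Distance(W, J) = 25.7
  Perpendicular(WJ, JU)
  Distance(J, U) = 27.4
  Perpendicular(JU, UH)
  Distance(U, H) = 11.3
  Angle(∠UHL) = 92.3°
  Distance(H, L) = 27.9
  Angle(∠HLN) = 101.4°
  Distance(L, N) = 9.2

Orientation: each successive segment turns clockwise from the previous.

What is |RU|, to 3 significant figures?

35.9

R is at the origin; RW runs at -10.8° with length 10.6, so W = (10.4, -1.99). ∠RWJ = 119.6° gives WJ at -71.2° from the x-axis; with |WJ| = 25.7, J = (18.7, -26.3). WJ ⟂ JU, so JU runs at -161°; with |JU| = 27.4, U = (-7.24, -35.1). Then |RU| = |U − R| = 35.9.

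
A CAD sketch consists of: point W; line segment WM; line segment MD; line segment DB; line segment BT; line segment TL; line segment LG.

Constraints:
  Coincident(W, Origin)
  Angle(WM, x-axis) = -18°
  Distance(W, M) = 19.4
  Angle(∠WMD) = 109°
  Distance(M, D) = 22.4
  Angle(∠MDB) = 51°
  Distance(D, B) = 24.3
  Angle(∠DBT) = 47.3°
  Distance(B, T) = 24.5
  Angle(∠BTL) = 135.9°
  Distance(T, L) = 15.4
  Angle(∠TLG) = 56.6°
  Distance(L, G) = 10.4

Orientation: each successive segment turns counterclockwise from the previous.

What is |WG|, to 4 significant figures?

34.80

W is at the origin; WM runs at -18.0° with length 19.4, so M = (18.45, -5.995). ∠WMD = 109.0° gives MD at 53.00° from the x-axis; with |MD| = 22.4, D = (31.93, 11.89). ∠MDB = 51.0° gives DB at -178.0° from the x-axis; with |DB| = 24.3, B = (7.646, 11.05). ∠DBT = 47.3° gives BT at -45.30° from the x-axis; with |BT| = 24.5, T = (24.88, -6.368). ∠BTL = 135.9° gives TL at -1.200° from the x-axis; with |TL| = 15.4, L = (40.28, -6.691). ∠TLG = 56.6° gives LG at 122.2° from the x-axis; with |LG| = 10.4, G = (34.73, 2.110). Then |WG| = |G − W| = 34.80.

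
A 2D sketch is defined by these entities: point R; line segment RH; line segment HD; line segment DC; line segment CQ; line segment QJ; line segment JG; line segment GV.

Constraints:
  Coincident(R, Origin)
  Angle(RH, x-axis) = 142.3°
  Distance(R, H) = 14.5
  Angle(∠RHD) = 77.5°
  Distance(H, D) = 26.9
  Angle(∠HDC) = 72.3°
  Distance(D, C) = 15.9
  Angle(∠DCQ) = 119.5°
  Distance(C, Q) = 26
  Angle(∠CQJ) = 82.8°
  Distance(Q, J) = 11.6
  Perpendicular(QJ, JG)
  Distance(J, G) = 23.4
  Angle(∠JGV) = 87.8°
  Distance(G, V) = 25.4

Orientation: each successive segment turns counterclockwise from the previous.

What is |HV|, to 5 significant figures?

38.117

QJ is perpendicular to JG, so JG runs at -119.80°; with |JG| = 23.4, G = (-13.210, -11.324). ∠JGV = 87.8° gives GV at -27.600° from the x-axis; with |GV| = 25.4, V = (9.2993, -23.092). Then |HV| = |V − H| = 38.117.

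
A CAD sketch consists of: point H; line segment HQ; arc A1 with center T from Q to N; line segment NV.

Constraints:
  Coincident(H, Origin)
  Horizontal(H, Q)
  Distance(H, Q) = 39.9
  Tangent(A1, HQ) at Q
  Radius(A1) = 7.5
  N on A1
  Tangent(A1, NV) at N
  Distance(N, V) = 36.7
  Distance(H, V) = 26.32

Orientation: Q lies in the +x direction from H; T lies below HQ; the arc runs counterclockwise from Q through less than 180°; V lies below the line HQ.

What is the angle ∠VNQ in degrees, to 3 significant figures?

160°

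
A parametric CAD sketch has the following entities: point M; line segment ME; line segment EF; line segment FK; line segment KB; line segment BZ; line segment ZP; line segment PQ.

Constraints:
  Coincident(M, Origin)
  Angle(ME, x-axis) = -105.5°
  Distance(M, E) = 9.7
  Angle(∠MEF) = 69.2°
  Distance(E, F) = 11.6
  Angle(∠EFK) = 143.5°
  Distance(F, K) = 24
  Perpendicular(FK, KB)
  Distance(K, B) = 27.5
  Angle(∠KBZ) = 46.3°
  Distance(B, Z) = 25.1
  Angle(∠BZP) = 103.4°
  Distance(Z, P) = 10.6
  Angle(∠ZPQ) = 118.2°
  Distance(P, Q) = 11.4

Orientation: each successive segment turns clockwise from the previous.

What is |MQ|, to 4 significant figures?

26.06

M is at the origin; ME runs at -105.5° with length 9.7, so E = (-2.592, -9.347). ∠MEF = 69.2° gives EF at 143.7° from the x-axis; with |EF| = 11.6, F = (-11.94, -2.480). ∠EFK = 143.5° gives FK at 107.2° from the x-axis; with |FK| = 24.0, K = (-19.04, 20.45). The perpendicularity gives KB at right angles to FK, so KB runs at 17.20°; with |KB| = 27.5, B = (7.232, 28.58). ∠KBZ = 46.3° gives BZ at -116.5° from the x-axis; with |BZ| = 25.1, Z = (-3.967, 6.116). ∠BZP = 103.4° gives ZP at 166.9° from the x-axis; with |ZP| = 10.6, P = (-14.29, 8.518). ∠ZPQ = 118.2° gives PQ at 105.1° from the x-axis; with |PQ| = 11.4, Q = (-17.26, 19.52). Then |MQ| = |Q − M| = 26.06.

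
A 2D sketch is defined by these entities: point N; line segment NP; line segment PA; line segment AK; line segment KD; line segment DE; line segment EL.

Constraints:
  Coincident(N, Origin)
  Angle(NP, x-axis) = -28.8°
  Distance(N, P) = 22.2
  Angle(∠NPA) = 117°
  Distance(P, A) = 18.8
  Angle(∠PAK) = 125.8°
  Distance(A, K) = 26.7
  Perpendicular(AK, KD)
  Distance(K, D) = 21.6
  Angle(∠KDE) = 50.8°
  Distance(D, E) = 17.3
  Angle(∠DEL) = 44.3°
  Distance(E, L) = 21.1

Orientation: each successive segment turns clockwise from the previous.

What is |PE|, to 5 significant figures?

24.719

AK ⟂ KD, so KD runs at 124.00°; with |KD| = 21.6, D = (-15.350, -26.509). ∠KDE = 50.8° gives DE at -5.2000° from the x-axis; with |DE| = 17.3, E = (1.8784, -28.077). Then |PE| = |E − P| = 24.719.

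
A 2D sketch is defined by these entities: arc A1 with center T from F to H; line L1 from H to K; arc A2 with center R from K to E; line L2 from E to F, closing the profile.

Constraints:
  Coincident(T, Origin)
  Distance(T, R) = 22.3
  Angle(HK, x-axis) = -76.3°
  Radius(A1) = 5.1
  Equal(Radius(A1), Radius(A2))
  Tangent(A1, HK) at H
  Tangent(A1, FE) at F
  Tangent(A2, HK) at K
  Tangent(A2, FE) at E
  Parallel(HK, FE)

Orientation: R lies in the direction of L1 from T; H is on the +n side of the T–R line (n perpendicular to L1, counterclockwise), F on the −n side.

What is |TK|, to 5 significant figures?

22.876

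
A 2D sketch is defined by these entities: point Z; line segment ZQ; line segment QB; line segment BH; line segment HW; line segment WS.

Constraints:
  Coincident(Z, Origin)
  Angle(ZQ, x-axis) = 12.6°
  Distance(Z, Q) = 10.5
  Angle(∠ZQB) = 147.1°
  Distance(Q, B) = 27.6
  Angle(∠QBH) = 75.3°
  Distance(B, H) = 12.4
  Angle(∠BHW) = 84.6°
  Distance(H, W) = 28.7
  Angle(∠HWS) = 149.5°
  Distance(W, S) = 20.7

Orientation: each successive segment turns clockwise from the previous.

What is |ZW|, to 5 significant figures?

7.2574

Z is at the origin; ZQ runs at 12.6° with length 10.5, so Q = (10.247, 2.2905). ∠ZQB = 147.1° gives QB at -20.300° from the x-axis; with |QB| = 27.6, B = (36.133, -7.2849). ∠QBH = 75.3° gives BH at -125.00° from the x-axis; with |BH| = 12.4, H = (29.021, -17.442). ∠BHW = 84.6° gives HW at 139.60° from the x-axis; with |HW| = 28.7, W = (7.1644, 1.1586). Then |ZW| = |W − Z| = 7.2574.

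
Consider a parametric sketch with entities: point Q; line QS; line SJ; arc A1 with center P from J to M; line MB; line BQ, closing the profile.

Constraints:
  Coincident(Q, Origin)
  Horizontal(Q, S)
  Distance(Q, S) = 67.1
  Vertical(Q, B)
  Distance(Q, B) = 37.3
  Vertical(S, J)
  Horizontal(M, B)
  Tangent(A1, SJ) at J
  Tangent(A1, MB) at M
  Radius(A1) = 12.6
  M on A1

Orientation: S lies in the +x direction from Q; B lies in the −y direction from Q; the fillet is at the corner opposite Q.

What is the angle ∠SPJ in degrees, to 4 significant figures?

62.97°

The virtual corner opposite Q is at (67.10, -37.30). Tangency of A1 to SJ means the radius PJ is perpendicular to SJ and A1 meets MB tangentially, so PM is at right angles to MB, with radius 12.6, so the center P sits 12.6 in from both sides at P = (54.50, -24.70). That places the tangent points at J = (67.10, -24.70) on SJ and M = (54.50, -37.30) on MB. Then cos ∠SPJ = PS·PJ / (|PS||PJ|), giving 62.97°.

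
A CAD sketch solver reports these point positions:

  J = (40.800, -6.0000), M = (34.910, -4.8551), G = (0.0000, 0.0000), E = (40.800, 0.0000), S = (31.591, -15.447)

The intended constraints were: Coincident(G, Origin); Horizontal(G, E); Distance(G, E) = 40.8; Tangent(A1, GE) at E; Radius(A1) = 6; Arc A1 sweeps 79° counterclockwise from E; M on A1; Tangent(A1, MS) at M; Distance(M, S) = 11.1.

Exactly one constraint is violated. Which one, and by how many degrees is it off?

Tangent(A1, MS) at M — off by 6.40°.

G = (0.00, 0.00) ✓; G.y = 0.00, E.y = 0.00 ✓; |GE| = 40.80 ✓; ∠(JE, EG) = 90.00° ✓; |JE| = 6.000 ✓; bearing(J→M) − bearing(J→E) = 79.00° ✓; |JM| = 6.000 ✓; ∠(JM, MS) = 96.40° ✗; |MS| = 11.10 ✓.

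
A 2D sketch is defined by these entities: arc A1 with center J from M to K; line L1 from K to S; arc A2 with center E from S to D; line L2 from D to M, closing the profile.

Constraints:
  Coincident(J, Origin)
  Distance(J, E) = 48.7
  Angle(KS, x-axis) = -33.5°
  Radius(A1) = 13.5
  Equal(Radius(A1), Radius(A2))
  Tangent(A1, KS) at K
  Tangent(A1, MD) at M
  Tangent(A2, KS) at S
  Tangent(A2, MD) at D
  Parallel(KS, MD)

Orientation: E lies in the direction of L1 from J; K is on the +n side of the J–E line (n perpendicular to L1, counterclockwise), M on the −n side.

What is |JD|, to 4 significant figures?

50.54

The slot axis is L1's direction at -33.5°, so u = (cos -33.5°, sin -33.5°) = (0.8339, -0.5519) and n = (−sin -33.5°, cos -33.5°) = (0.5519, 0.8339). J is at the origin and E lies 48.7 along u from J, so E = 48.7·u = (40.61, -26.88). Tangency of A1 to both parallel lines with radius 13.5 puts K and M at J ± 13.5·n: K = (7.451, 11.26), M = (-7.451, -11.26). Equal radii place S and D the same way about E: S = E + 13.5·n = (48.06, -15.62), D = E − 13.5·n = (33.16, -38.14). Then |JD| = |D − J| = 50.54.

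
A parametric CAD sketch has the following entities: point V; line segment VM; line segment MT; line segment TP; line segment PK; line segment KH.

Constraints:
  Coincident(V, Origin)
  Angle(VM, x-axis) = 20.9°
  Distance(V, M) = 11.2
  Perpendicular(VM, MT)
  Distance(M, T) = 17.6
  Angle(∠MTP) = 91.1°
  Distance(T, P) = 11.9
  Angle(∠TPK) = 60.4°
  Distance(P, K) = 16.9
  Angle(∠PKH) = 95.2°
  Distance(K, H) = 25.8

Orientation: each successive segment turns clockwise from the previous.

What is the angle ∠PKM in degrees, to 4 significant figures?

156.3°

V is at the origin; VM runs at 20.9° with length 11.2, so M = (10.46, 3.995). VM is perpendicular to MT, so MT runs at -69.10°; with |MT| = 17.6, T = (16.74, -12.45). ∠MTP = 91.1° gives TP at -158.0° from the x-axis; with |TP| = 11.9, P = (5.708, -16.90). ∠TPK = 60.4° gives PK at 82.40° from the x-axis; with |PK| = 16.9, K = (7.943, -0.1528). Then cos ∠PKM = KP·KM / (|KP||KM|), giving 156.3°.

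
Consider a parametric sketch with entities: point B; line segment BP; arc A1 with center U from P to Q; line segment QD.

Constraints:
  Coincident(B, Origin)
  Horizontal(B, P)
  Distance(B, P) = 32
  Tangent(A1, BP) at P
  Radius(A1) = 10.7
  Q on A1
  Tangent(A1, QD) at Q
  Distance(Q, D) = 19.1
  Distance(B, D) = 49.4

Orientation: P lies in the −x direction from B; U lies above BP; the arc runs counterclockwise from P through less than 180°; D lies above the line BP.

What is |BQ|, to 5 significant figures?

30.433

Checks: |BP| = 32.00 ✓; |UQ| = 10.70 ✓; ∠(UQ, QD) = 90.00° ✓; |QD| = 19.10 ✓; |BD| = 49.40 ✓.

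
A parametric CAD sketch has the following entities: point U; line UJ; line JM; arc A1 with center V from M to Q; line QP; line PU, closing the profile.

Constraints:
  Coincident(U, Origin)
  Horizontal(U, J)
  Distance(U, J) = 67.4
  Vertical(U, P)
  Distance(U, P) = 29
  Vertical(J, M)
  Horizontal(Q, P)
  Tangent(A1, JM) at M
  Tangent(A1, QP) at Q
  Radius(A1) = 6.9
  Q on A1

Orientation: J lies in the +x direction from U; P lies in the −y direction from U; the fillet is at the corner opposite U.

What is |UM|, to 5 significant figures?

70.931

U is at the origin; U and J share the same y with |UJ| = 67.4 and J on the +x side, so J = (67.400, 0.0000). U and P share the same x with |UP| = 29.0 and P on the −y side, so P = (0.0000, -29.000). The virtual corner opposite U is at (67.400, -29.000). A1 meets JM tangentially, so VM is at right angles to JM and A1 meets QP tangentially, so VQ is at right angles to QP, with radius 6.9, so the center V sits 6.9 in from both sides at V = (60.500, -22.100). That places the tangent points at M = (67.400, -22.100) on JM and Q = (60.500, -29.000) on QP. Then |UM| = |M − U| = 70.931.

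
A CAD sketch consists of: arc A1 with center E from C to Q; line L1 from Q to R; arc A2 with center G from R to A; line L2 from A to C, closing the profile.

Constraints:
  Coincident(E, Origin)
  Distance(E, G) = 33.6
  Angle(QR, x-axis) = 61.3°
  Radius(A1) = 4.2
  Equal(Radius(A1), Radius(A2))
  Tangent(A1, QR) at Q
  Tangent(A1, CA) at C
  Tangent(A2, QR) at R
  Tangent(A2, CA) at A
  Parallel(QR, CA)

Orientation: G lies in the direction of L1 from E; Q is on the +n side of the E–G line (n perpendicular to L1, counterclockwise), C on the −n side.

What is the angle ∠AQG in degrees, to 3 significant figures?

6.91°

The slot axis is L1's direction at 61.3°, so u = (cos 61.3°, sin 61.3°) = (0.480, 0.877) and n = (−sin 61.3°, cos 61.3°) = (-0.877, 0.480). E is at the origin and G lies 33.6 along u from E, so G = 33.6·u = (16.1, 29.5). Tangency of A1 to both parallel lines with radius 4.2 puts Q and C at E ± 4.2·n: Q = (-3.68, 2.02), C = (3.68, -2.02). Equal radii place R and A the same way about G: R = G + 4.2·n = (12.5, 31.5), A = G − 4.2·n = (19.8, 27.5). Then cos ∠AQG = QA·QG / (|QA||QG|), giving 6.91°.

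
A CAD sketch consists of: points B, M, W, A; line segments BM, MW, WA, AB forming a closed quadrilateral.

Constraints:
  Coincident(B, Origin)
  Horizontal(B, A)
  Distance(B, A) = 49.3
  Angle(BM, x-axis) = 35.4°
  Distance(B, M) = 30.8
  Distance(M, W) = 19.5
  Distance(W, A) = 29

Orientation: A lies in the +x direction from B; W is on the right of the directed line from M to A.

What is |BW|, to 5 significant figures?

20.347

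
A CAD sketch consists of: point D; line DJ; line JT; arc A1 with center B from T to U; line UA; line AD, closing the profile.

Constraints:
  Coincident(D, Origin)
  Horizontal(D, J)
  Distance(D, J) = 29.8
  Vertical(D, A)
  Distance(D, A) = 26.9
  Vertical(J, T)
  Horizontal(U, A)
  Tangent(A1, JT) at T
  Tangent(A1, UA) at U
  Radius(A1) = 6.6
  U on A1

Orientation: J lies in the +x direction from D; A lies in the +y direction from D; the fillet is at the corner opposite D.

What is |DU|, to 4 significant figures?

35.52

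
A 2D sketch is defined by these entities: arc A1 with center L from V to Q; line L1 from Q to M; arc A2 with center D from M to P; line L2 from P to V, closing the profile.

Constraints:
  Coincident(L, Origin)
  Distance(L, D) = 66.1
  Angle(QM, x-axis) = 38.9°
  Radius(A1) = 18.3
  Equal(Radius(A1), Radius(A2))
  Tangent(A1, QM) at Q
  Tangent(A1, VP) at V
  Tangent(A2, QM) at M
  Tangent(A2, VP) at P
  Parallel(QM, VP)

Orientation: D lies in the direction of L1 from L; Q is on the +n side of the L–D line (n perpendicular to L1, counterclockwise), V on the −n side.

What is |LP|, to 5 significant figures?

68.586

The slot axis is L1's direction at 38.9°, so u = (cos 38.9°, sin 38.9°) = (0.77824, 0.62796) and n = (−sin 38.9°, cos 38.9°) = (-0.62796, 0.77824). L is at the origin and D lies 66.1 along u from L, so D = 66.1·u = (51.442, 41.508). Tangency of A1 to both parallel lines with radius 18.3 puts Q and V at L ± 18.3·n: Q = (-11.492, 14.242), V = (11.492, -14.242). Equal radii place M and P the same way about D: M = D + 18.3·n = (39.950, 55.750), P = D − 18.3·n = (62.934, 27.267). Then |LP| = |P − L| = 68.586.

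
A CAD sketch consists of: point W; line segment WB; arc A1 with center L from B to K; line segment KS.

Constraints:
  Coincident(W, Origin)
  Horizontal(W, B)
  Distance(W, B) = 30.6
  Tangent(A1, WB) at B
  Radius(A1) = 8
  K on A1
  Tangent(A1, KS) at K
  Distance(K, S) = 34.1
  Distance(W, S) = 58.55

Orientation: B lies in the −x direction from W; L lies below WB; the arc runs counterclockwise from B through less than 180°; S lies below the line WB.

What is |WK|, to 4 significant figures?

39.26

Checks: |LK| = 8.000 ✓; ∠(LK, KS) = 90.00° ✓; |KS| = 34.10 ✓; |WS| = 58.55 ✓.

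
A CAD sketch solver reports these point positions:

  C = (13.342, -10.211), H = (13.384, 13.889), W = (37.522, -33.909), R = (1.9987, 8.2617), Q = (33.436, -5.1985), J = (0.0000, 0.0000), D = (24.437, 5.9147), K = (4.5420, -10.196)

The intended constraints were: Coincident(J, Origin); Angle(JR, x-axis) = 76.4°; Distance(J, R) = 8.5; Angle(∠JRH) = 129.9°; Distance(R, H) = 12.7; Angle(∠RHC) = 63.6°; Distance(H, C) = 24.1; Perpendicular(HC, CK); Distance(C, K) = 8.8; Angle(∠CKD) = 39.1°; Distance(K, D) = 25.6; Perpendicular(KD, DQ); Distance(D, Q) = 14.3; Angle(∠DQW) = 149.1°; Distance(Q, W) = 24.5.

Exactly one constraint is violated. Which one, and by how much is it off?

Distance(Q, W) = 24.5 — off by 4.50.

J = (0.00, 0.00) ✓; JR at 76.40° ✓; |JR| = 8.500 ✓; ∠JRH = 129.9° ✓; |RH| = 12.70 ✓; ∠RHC = 63.60° ✓; |HC| = 24.10 ✓; ∠(HC, CK) = 90.00° ✓; |CK| = 8.800 ✓; ∠CKD = 39.10° ✓; |KD| = 25.60 ✓; ∠(KD, DQ) = 90.00° ✓; |DQ| = 14.30 ✓; ∠DQW = 149.1° ✓; |QW| = 29.00 ✗.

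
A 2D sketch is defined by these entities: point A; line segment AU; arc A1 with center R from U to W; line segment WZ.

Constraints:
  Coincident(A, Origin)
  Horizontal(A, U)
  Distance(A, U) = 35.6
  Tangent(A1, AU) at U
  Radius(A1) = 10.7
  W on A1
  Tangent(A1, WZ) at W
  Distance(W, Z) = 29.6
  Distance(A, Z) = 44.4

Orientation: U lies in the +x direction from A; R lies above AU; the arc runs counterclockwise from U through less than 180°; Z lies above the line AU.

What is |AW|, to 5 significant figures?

46.766

A is at the origin; A and U share the same y with |AU| = 35.6 and U on the +x side, so U = (35.600, 0.0000). Tangency of A1 to AU means the radius RU is perpendicular to AU, so R = U + (0, 10.7) = (35.600, 10.700). Since RW ⟂ WZ (tangency), |RZ| = √(10.7² + 29.6²) = 31.475 regardless of where W sits on A1. So Z lies on both circle(A, 44.4) and circle(R, 31.475); the above-AU intersection is Z = (21.507, 38.843). W is the foot of the tangent from Z: W = (42.969, 18.458).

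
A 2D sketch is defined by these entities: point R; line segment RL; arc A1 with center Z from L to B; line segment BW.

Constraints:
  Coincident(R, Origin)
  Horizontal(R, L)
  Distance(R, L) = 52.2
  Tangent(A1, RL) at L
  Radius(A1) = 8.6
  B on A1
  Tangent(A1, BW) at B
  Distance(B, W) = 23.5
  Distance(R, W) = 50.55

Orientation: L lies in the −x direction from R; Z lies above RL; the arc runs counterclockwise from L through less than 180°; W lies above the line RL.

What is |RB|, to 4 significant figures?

44.31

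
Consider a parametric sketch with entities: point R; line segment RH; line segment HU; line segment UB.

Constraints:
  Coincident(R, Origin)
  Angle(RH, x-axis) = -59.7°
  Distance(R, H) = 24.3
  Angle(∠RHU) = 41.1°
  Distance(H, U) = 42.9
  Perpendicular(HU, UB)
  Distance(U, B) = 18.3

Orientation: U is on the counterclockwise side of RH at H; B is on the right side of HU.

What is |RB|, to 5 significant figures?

42.182

R is at the origin; RH runs at -59.7° with length 24.3, so H = 24.3·(cos -59.7°, sin -59.7°) = (12.260, -20.981). ∠RHU = 41.1°, so HU runs at -59.7° + (180° − 41.1°) = 79.200° from the x-axis; with |HU| = 42.9, U = H + 42.9·(cos 79.200°, sin 79.200°) = (20.299, 21.160). HU is perpendicular to UB; with |UB| = 18.3 on the right of HU, B = U + 18.3·(0.98229, -0.18738) = (38.275, 17.731). Then |RB| = |B − R| = 42.182.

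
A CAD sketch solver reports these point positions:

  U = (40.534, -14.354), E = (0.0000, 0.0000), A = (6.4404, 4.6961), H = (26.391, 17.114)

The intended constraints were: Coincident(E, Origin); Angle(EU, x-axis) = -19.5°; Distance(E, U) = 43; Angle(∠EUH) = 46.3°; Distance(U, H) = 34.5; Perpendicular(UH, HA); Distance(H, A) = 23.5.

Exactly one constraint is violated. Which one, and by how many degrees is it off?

Perpendicular(UH, HA) — off by 7.70°.

E = (0.00, 0.00) ✓; EU at -19.50° ✓; |EU| = 43.00 ✓; ∠EUH = 46.30° ✓; |UH| = 34.50 ✓; ∠(UH, HA) = 97.70° ✗; |HA| = 23.50 ✓.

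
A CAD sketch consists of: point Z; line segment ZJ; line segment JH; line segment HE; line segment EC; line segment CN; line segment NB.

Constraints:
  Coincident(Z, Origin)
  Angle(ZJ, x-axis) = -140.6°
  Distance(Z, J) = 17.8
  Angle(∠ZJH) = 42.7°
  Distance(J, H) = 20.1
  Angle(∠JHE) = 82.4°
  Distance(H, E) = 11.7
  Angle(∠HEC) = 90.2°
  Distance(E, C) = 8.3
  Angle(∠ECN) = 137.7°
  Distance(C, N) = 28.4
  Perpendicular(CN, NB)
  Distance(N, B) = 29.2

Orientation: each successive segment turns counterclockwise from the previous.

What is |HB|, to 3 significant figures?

30.6

Z is at the origin; ZJ runs at -140.6° with length 17.8, so J = (-13.8, -11.3). ∠ZJH = 42.7° gives JH at -3.30° from the x-axis; with |JH| = 20.1, H = (6.31, -12.5). ∠JHE = 82.4° gives HE at 94.3° from the x-axis; with |HE| = 11.7, E = (5.43, -0.788). ∠HEC = 90.2° gives EC at -176° from the x-axis; with |EC| = 8.3, C = (-2.84, -1.38). ∠ECN = 137.7° gives CN at -134° from the x-axis; with |CN| = 28.4, N = (-22.4, -21.9). The perpendicularity gives NB at right angles to CN, so NB runs at -43.6°; with |NB| = 29.2, B = (-1.28, -42.1). Then |HB| = |B − H| = 30.6.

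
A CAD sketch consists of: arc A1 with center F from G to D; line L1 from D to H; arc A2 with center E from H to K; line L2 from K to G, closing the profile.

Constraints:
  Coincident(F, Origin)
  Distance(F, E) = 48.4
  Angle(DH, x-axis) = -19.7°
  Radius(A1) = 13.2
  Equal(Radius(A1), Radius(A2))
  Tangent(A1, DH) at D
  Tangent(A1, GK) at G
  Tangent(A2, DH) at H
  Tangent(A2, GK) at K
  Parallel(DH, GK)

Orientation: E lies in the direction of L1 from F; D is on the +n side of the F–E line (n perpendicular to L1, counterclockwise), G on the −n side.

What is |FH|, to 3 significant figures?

50.2

The slot axis is L1's direction at -19.7°, so u = (cos -19.7°, sin -19.7°) = (0.941, -0.337) and n = (−sin -19.7°, cos -19.7°) = (0.337, 0.941). F is at the origin and E lies 48.4 along u from F, so E = 48.4·u = (45.6, -16.3). Tangency of A1 to both parallel lines with radius 13.2 puts D and G at F ± 13.2·n: D = (4.45, 12.4), G = (-4.45, -12.4). Equal radii place H and K the same way about E: H = E + 13.2·n = (50.0, -3.89), K = E − 13.2·n = (41.1, -28.7). Then |FH| = |H − F| = 50.2.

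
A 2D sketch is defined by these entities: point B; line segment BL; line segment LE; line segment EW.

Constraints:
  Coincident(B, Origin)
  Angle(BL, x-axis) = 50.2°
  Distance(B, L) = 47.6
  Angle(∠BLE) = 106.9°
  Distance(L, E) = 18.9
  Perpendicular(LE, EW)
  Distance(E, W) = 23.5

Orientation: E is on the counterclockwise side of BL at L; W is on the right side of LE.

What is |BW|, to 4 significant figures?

76.41

B is at the origin; BL runs at 50.2° with length 47.6, so L = 47.6·(cos 50.2°, sin 50.2°) = (30.47, 36.57). ∠BLE = 106.9°, so LE runs at 50.2° + (180° − 106.9°) = 123.3° from the x-axis; with |LE| = 18.9, E = L + 18.9·(cos 123.3°, sin 123.3°) = (20.09, 52.37). The perpendicularity gives EW at right angles to LE; with |EW| = 23.5 on the right of LE, W = E + 23.5·(0.8358, 0.5490) = (39.73, 65.27). Then |BW| = |W − B| = 76.41.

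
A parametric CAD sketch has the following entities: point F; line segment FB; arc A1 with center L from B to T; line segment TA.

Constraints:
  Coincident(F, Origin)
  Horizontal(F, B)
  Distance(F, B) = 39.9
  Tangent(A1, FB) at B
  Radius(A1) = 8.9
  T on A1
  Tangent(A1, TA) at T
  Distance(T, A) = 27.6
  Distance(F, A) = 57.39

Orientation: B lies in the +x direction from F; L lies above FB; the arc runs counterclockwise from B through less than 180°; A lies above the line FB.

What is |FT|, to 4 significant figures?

49.78

F is at the origin; FB is horizontal with |FB| = 39.9 and B on the +x side, so B = (39.90, 0.000). Tangency of A1 to FB means the radius LB is perpendicular to FB, so L = B + (0, 8.9) = (39.90, 8.900). Since LT ⟂ TA (tangency), |LA| = √(8.9² + 27.6²) = 29.00 regardless of where T sits on A1. So A lies on both circle(F, 57.39) and circle(L, 29.00); the above-FB intersection is A = (43.27, 37.70). T is the foot of the tangent from A: T = (48.63, 10.63).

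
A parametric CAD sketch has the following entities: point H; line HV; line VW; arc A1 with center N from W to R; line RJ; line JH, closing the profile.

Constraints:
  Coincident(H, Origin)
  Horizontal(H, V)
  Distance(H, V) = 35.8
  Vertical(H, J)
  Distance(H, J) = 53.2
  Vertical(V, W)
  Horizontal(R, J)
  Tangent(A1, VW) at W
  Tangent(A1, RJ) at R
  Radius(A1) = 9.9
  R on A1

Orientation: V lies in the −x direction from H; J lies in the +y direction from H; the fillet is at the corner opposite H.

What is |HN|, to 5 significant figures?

50.455

H is at the origin; HV is horizontal with |HV| = 35.8 and V on the −x side, so V = (-35.800, 0.0000). HJ is vertical with |HJ| = 53.2 and J on the +y side, so J = (0.0000, 53.200). The virtual corner opposite H is at (-35.800, 53.200). A1 meets VW tangentially, so NW is at right angles to VW and tangency of A1 to RJ means the radius NR is perpendicular to RJ, with radius 9.9, so the center N sits 9.9 in from both sides at N = (-25.900, 43.300). Then |HN| = |N − H| = 50.455.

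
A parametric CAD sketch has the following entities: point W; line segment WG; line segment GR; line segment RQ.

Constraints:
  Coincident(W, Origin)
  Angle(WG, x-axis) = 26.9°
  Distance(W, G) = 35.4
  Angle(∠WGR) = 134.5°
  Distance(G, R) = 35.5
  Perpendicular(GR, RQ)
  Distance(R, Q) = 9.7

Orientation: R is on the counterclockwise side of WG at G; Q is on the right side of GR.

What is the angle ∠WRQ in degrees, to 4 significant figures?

112.7°

W is at the origin; WG runs at 26.9° with length 35.4, so G = 35.4·(cos 26.9°, sin 26.9°) = (31.57, 16.02). ∠WGR = 134.5°, so GR runs at 26.9° + (180° − 134.5°) = 72.40° from the x-axis; with |GR| = 35.5, R = G + 35.5·(cos 72.40°, sin 72.40°) = (42.30, 49.85). GR is perpendicular to RQ; with |RQ| = 9.7 on the right of GR, Q = R + 9.7·(0.9532, -0.3024) = (51.55, 46.92). Then cos ∠WRQ = RW·RQ / (|RW||RQ|), giving 112.7°.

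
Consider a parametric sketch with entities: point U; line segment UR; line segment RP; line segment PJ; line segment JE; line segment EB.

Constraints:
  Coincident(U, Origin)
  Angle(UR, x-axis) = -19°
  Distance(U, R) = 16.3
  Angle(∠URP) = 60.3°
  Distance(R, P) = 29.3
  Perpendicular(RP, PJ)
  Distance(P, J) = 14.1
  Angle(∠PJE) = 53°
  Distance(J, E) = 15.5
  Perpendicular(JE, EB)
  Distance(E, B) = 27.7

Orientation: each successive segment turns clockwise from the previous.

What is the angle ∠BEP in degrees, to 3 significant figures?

31.9°

U is at the origin; UR runs at -19.0° with length 16.3, so R = (15.4, -5.31). ∠URP = 60.3° gives RP at -139° from the x-axis; with |RP| = 29.3, P = (-6.60, -24.6). RP is perpendicular to PJ, so PJ runs at 131°; with |PJ| = 14.1, J = (-15.9, -14.1). ∠PJE = 53.0° gives JE at 4.30° from the x-axis; with |JE| = 15.5, E = (-0.450, -12.9). The perpendicularity gives EB at right angles to JE, so EB runs at -85.7°; with |EB| = 27.7, B = (1.63, -40.5). Then cos ∠BEP = EB·EP / (|EB||EP|), giving 31.9°.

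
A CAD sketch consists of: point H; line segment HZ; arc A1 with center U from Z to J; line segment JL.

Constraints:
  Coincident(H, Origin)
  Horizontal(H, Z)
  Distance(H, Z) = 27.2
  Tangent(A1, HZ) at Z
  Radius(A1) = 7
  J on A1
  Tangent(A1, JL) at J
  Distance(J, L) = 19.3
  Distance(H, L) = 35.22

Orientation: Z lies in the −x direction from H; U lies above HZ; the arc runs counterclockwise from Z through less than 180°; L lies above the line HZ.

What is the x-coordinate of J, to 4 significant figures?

-20.25

H is at the origin; HZ is horizontal with |HZ| = 27.2 and Z on the −x side, so Z = (-27.20, 0.000). The tangent condition forces UZ to be normal to HZ, so U = Z + (0, 7) = (-27.20, 7.000). Since UJ ⟂ JL (tangency), |UL| = √(7.0² + 19.3²) = 20.53 regardless of where J sits on A1. So L lies on both circle(H, 35.22) and circle(U, 20.53); the above-HZ intersection is L = (-22.60, 27.01). J is the foot of the tangent from L: J = (-20.25, 7.853).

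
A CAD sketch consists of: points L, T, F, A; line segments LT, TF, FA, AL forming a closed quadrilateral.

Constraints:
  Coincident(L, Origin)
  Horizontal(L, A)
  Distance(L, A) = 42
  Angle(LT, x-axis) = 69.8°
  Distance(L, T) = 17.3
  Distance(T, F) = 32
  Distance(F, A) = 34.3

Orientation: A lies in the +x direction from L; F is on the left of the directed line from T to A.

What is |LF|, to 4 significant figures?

46.87

Checks: |TF| = 32.00 ✓; |FA| = 34.30 ✓.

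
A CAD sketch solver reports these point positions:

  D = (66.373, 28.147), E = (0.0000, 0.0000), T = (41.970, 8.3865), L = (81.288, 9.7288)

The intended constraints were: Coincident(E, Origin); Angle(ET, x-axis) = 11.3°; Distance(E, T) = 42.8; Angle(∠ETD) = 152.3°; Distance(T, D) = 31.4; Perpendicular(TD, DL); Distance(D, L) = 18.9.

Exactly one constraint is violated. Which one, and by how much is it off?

Distance(D, L) = 18.9 — off by 4.80.

E = (0.00, 0.00) ✓; ET at 11.30° ✓; |ET| = 42.80 ✓; ∠ETD = 152.3° ✓; |TD| = 31.40 ✓; ∠(TD, DL) = 90.00° ✓; |DL| = 23.70 ✗.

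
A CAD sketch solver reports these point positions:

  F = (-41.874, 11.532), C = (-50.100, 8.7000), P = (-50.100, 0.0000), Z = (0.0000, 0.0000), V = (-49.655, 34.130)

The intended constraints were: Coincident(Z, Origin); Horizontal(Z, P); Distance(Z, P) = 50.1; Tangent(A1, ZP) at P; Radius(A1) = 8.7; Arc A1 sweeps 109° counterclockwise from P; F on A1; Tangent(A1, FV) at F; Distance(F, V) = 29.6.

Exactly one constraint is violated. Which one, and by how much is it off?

Distance(F, V) = 29.6 — off by 5.70.

Z = (0.00, 0.00) ✓; Z.y = 0.00, P.y = 0.00 ✓; |ZP| = 50.10 ✓; ∠(CP, PZ) = 90.00° ✓; |CP| = 8.700 ✓; bearing(C→F) − bearing(C→P) = 109.0° ✓; |CF| = 8.700 ✓; ∠(CF, FV) = 90.00° ✓; |FV| = 23.90 ✗.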